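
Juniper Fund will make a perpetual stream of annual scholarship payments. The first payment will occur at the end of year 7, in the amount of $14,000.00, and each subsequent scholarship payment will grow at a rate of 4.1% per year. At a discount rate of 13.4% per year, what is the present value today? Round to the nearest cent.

$70789.16

Value at end of year 6: C₁ / (r − g) = $14,000.00 / (0.134 − 0.041) = $150,537.6344
Discount to today: PV = $150,537.6344 / (1 + 0.134)^6 = $150,537.6344 / 2.126563 = $70,789.16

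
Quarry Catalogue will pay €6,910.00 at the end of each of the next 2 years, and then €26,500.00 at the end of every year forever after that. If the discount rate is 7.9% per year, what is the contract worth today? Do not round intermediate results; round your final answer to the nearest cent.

PV of 2-year annuity: €6,910.00 × [1 − (1+0.079)^−2] / 0.079 = 12339.27512
Perpetuity value at year 2: €26,500.00 / 0.079 = 335443.03797
PV of perpetuity: 335443.03797 / (1+0.079)^2 = 288121.65005
Total PV = 12339.27512 + 288121.65005 = 300460.92516

€300460.93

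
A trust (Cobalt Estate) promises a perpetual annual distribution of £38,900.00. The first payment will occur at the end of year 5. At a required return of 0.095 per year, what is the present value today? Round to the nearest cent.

£284819.37

Value at end of year 4: C / r = £38,900.00 / 0.095 = £409,473.6842
Discount to today: PV = £409,473.6842 / (1 + 0.095)^4 = £409,473.6842 / 1.437661 = £284,819.37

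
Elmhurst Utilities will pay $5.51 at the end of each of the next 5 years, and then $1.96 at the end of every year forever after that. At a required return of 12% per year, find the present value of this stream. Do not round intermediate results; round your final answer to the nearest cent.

$29.13

PV of 5-year annuity: $5.51 × [1 − (1+0.12)^−5] / 0.12 = 19.86232
Perpetuity value at year 5: $1.96 / 0.12 = 16.33333
PV of perpetuity: 16.33333 / (1+0.12)^5 = 9.26797
Total PV = 19.86232 + 9.26797 = 29.13029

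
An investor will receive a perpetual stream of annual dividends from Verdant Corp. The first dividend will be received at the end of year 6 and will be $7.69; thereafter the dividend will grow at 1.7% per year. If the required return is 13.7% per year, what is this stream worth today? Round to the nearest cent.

Value at end of year 5: C₁ / (r − g) = $7.69 / (0.137 − 0.017) = $64.0833
Discount to today: PV = $64.0833 / (1 + 0.137)^5 = $64.0833 / 1.900213 = $33.72

$33.72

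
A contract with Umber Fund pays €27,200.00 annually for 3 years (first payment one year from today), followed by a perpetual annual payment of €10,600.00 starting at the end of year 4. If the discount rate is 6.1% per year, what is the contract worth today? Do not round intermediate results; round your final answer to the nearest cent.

PV of 3-year annuity: €27,200.00 × [1 − (1+0.061)^−3] / 0.061 = 72571.61612
Perpetuity value at year 3: €10,600.00 / 0.061 = 173770.49180
PV of perpetuity: 173770.49180 / (1+0.061)^3 = 145488.90611
Total PV = 72571.61612 + 145488.90611 = 218060.52223

€218060.52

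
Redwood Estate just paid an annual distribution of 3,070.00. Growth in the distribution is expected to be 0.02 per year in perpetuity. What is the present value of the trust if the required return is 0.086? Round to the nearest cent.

D₁ = D₀ × (1 + g) = 3,070.00 × 1.02 = 3,131.4000
Growing perpetuity: P = D₁ / (r − g) = 3,131.4000 / (0.086 − 0.02) = 47,445.45

47445.45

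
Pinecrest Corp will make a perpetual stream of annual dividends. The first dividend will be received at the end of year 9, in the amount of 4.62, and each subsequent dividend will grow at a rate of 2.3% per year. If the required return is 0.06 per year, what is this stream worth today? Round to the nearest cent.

78.34

Value at end of year 8: C₁ / (r − g) = 4.62 / (0.06 − 0.023) = 124.8649
Discount to today: PV = 124.8649 / (1 + 0.06)^8 = 124.8649 / 1.593848 = 78.34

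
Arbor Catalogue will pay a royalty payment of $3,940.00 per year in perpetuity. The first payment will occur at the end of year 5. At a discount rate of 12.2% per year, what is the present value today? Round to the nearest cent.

$20378.16

Value at end of year 4: C / r = $3,940.00 / 0.122 = $32,295.0820
Discount to today: PV = $32,295.0820 / (1 + 0.122)^4 = $32,295.0820 / 1.584789 = $20,378.16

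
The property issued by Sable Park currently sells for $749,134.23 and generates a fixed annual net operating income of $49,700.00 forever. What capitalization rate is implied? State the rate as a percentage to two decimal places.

P = C/r ⇒ r = C/P = $49,700.00/$749,134.23 = 0.066343

6.63%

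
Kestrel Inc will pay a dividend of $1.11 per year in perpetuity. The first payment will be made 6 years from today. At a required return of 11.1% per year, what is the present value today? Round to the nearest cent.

$5.91

Value at end of year 5: C / r = $1.11 / 0.111 = $10.0000
Discount to today: PV = $10.0000 / (1 + 0.111)^5 = $10.0000 / 1.692662 = $5.91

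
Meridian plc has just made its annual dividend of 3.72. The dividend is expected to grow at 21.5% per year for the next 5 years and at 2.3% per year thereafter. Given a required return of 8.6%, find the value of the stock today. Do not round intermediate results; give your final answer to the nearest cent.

D_1 = 4.51980
D_2 = 5.49156
D_3 = 6.67224
D_4 = 8.10677
D_5 = 9.84973
Terminal value at year 5: TV = D_5×(1+g_2)/(r−g_2) = 10.07627/0.063 = 159.94086
P_0 = D_1/(1+r)^1 + D_2/(1+r)^2 + D_3/(1+r)^3 + D_4/(1+r)^4 + D_5/(1+r)^5 + TV/(1+r)^5
    = 4.16188 + 4.65625 + 5.20934 + 5.82812 + 6.52041 + 105.87911 = 132.25511

132.26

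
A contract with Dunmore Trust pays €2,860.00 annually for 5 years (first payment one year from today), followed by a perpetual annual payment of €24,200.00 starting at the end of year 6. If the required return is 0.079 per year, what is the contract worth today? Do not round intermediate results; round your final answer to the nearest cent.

€220899.64

PV of 5-year annuity: €2,860.00 × [1 − (1+0.079)^−5] / 0.079 = 11449.31069
Perpetuity value at year 5: €24,200.00 / 0.079 = 306329.11392
PV of perpetuity: 306329.11392 / (1+0.079)^5 = 209450.33112
Total PV = 11449.31069 + 209450.33112 = 220899.64182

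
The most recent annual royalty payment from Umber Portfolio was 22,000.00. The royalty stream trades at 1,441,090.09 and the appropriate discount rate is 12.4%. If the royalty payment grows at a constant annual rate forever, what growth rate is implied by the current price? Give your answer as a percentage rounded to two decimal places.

P = D₀(1+g)/(r−g) ⇒ P(r−g) = D₀(1+g) ⇒ g(P+D₀) = P·r − D₀
g = (P·r − D₀)/(P + D₀) = (1,441,090.09×0.124 − 22,000.00) / (1,441,090.09 + 22,000.00) = 0.107099

10.71%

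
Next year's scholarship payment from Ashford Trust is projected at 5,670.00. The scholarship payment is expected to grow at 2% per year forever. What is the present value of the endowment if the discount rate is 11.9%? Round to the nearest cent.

57272.73

Growing perpetuity: P = D₁ / (r − g) = 5,670.0000 / (0.119 − 0.02) = 57,272.73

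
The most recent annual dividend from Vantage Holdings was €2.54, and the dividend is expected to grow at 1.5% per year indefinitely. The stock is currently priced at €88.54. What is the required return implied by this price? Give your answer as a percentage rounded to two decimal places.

D₁ = €2.54 × 1.015 = €2.5781
P = D₁/(r − g) ⇒ r = D₁/P + g = €2.5781/€88.54 + 0.015 = 0.029118 + 0.015 = 0.044118

4.41%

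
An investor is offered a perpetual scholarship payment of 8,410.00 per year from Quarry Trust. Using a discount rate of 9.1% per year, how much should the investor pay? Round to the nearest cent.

Level perpetuity: PV = C / r = 8,410.00 / 0.091 = 92,417.58

92417.58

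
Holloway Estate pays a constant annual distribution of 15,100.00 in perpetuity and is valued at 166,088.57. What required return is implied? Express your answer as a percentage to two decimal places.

9.09%

P = C/r ⇒ r = C/P = 15,100.00/166,088.57 = 0.090915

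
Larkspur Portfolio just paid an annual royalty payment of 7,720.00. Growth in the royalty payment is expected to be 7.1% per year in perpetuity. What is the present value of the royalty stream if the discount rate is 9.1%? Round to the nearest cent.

413406.00

D₁ = D₀ × (1 + g) = 7,720.00 × 1.071 = 8,268.1200
Growing perpetuity: P = D₁ / (r − g) = 8,268.1200 / (0.091 − 0.071) = 413,406.00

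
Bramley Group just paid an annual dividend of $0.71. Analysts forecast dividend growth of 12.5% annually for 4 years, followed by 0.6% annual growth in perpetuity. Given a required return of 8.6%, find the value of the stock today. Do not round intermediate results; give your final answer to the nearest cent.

$13.39

D_1 = 0.79875
D_2 = 0.89859
D_3 = 1.01092
D_4 = 1.13728
Terminal value at year 4: TV = D_4×(1+g_2)/(r−g_2) = 1.14411/0.08 = 14.30133
P_0 = D_1/(1+r)^1 + D_2/(1+r)^2 + D_3/(1+r)^3 + D_4/(1+r)^4 + TV/(1+r)^4
    = 0.73550 + 0.76191 + 0.78927 + 0.81762 + 10.28152 = 13.38581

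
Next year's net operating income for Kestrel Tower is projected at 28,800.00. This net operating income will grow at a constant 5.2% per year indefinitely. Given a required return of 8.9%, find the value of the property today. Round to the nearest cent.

778378.38

Growing perpetuity: P = D₁ / (r − g) = 28,800.0000 / (0.089 − 0.052) = 778,378.38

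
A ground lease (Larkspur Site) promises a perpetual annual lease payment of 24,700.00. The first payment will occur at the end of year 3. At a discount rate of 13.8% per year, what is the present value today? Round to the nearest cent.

138208.05

Value at end of year 2: C / r = 24,700.00 / 0.138 = 178,985.5072
Discount to today: PV = 178,985.5072 / (1 + 0.138)^2 = 178,985.5072 / 1.295044 = 138,208.05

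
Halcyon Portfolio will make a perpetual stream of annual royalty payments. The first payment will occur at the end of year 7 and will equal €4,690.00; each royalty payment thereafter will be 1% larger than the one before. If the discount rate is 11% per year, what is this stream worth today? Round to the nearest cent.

Value at end of year 6: C₁ / (r − g) = €4,690.00 / (0.11 − 0.01) = €46,900.0000
Discount to today: PV = €46,900.0000 / (1 + 0.11)^6 = €46,900.0000 / 1.870415 = €25,074.66

€25074.66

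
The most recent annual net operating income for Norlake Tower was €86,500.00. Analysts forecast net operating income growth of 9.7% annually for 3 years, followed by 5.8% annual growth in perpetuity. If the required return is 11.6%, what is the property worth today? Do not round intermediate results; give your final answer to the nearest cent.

€1749416.82

D_1 = 94890.50000
D_2 = 104094.87850
D_3 = 114192.08171
Terminal value at year 3: TV = D_3×(1+g_2)/(r−g_2) = 120815.22245/0.058 = 2083021.07679
P_0 = D_1/(1+r)^1 + D_2/(1+r)^2 + D_3/(1+r)^3 + TV/(1+r)^3
    = 85027.32975 + 83579.73184 + 82156.77942 + 1498652.97627 = 1749416.81728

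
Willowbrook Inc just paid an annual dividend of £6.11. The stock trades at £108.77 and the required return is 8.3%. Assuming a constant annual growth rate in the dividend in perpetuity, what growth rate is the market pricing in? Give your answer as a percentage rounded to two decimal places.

2.54%

P = D₀(1+g)/(r−g) ⇒ P(r−g) = D₀(1+g) ⇒ g(P+D₀) = P·r − D₀
g = (P·r − D₀)/(P + D₀) = (£108.77×0.083 − £6.11) / (£108.77 + £6.11) = 0.025400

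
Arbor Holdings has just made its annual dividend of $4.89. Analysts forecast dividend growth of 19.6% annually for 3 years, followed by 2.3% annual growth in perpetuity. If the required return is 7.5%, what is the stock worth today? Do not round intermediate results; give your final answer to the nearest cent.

D_1 = 5.84844
D_2 = 6.99473
D_3 = 8.36570
Terminal value at year 3: TV = D_3×(1+g_2)/(r−g_2) = 8.55811/0.052 = 164.57910
P_0 = D_1/(1+r)^1 + D_2/(1+r)^2 + D_3/(1+r)^3 + TV/(1+r)^3
    = 5.44041 + 6.05277 + 6.73406 + 132.47969 = 150.70693

$150.71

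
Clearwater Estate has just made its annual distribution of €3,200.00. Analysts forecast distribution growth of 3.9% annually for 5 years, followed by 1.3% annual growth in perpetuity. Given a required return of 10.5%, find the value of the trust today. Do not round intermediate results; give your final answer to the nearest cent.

D_1 = 3324.80000
D_2 = 3454.46720
D_3 = 3589.19142
D_4 = 3729.16989
D_5 = 3874.60751
Terminal value at year 5: TV = D_5×(1+g_2)/(r−g_2) = 3924.97741/0.092 = 42662.79793
P_0 = D_1/(1+r)^1 + D_2/(1+r)^2 + D_3/(1+r)^3 + D_4/(1+r)^4 + D_5/(1+r)^5 + TV/(1+r)^5
    = 3008.86878 + 2829.15354 + 2660.17242 + 2501.28430 + 2351.88632 + 25896.31350 = 39247.67886

€39247.68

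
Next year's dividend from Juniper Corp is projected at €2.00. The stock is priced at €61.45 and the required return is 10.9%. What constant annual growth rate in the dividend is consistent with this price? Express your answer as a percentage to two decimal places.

P = D₁/(r−g) ⇒ g = r − D₁/P = 0.109 − €2.00/€61.45 = 0.076453

7.65%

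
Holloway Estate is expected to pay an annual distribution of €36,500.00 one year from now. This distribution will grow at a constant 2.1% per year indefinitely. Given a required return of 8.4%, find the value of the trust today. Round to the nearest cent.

Growing perpetuity: P = D₁ / (r − g) = €36,500.0000 / (0.084 − 0.021) = €579,365.08

€579365.08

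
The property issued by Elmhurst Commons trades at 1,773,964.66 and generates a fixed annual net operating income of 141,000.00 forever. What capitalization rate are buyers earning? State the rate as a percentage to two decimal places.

7.95%

P = C/r ⇒ r = C/P = 141,000.00/1,773,964.66 = 0.079483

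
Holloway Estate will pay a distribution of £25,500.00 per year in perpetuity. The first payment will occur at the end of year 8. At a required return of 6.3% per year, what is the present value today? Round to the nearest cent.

Value at end of year 7: C / r = £25,500.00 / 0.063 = £404,761.9048
Discount to today: PV = £404,761.9048 / (1 + 0.063)^7 = £404,761.9048 / 1.533673 = £263,916.64

£263916.64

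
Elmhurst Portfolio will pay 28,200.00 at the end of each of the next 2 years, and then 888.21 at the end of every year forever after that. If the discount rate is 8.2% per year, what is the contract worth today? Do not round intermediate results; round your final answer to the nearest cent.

PV of 2-year annuity: 28,200.00 × [1 − (1+0.082)^−2] / 0.082 = 50150.50516
Perpetuity value at year 2: 888.21 / 0.082 = 10831.82927
PV of perpetuity: 10831.82927 / (1+0.082)^2 = 9252.24841
Total PV = 50150.50516 + 9252.24841 = 59402.75357

59402.75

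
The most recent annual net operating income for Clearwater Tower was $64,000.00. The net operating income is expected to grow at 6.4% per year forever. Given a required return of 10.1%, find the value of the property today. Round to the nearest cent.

$1840432.43

D₁ = D₀ × (1 + g) = $64,000.00 × 1.064 = $68,096.0000
Growing perpetuity: P = D₁ / (r − g) = $68,096.0000 / (0.101 − 0.064) = $1,840,432.43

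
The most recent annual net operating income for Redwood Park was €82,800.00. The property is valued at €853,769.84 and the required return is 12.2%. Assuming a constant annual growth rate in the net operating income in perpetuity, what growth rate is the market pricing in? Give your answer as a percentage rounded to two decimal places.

P = D₀(1+g)/(r−g) ⇒ P(r−g) = D₀(1+g) ⇒ g(P+D₀) = P·r − D₀
g = (P·r − D₀)/(P + D₀) = (€853,769.84×0.122 − €82,800.00) / (€853,769.84 + €82,800.00) = 0.022807

2.28%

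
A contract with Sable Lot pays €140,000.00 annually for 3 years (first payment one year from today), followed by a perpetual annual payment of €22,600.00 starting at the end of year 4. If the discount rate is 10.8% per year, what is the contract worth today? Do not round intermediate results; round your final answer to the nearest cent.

PV of 3-year annuity: €140,000.00 × [1 − (1+0.108)^−3] / 0.108 = 343313.63518
Perpetuity value at year 3: €22,600.00 / 0.108 = 209259.25926
PV of perpetuity: 209259.25926 / (1+0.108)^3 = 153838.62958
Total PV = 343313.63518 + 153838.62958 = 497152.26476

€497152.26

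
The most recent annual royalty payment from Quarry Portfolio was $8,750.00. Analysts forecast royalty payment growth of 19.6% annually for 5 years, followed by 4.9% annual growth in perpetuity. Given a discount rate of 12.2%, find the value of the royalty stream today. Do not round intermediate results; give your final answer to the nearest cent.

$226248.61

D_1 = 10465.00000
D_2 = 12516.14000
D_3 = 14969.30344
D_4 = 17903.28691
D_5 = 21412.33115
Terminal value at year 5: TV = D_5×(1+g_2)/(r−g_2) = 22461.53538/0.073 = 307692.26542
P_0 = D_1/(1+r)^1 + D_2/(1+r)^2 + D_3/(1+r)^3 + D_4/(1+r)^4 + D_5/(1+r)^5 + TV/(1+r)^5
    = 9327.09447 + 9942.25044 + 10597.97818 + 11296.95357 + 12042.02894 + 173042.30631 = 226248.61192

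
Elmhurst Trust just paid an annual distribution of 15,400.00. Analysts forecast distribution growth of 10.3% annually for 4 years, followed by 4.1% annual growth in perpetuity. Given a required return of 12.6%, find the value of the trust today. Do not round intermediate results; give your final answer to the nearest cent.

232178.44

D_1 = 16986.20000
D_2 = 18735.77860
D_3 = 20665.56380
D_4 = 22794.11687
Terminal value at year 4: TV = D_4×(1+g_2)/(r−g_2) = 23728.67566/0.085 = 279160.89010
P_0 = D_1/(1+r)^1 + D_2/(1+r)^2 + D_3/(1+r)^3 + D_4/(1+r)^4 + TV/(1+r)^4
    = 15085.43517 + 14777.29573 + 14475.45043 + 14179.77072 + 173660.48610 = 232178.43815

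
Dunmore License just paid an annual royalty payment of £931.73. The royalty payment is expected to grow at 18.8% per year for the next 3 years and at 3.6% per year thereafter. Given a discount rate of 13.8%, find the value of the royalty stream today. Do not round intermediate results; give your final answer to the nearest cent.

£13814.53

D_1 = 1106.89524
D_2 = 1314.99155
D_3 = 1562.20996
Terminal value at year 3: TV = D_3×(1+g_2)/(r−g_2) = 1618.44951/0.102 = 15867.15210
P_0 = D_1/(1+r)^1 + D_2/(1+r)^2 + D_3/(1+r)^3 + TV/(1+r)^3
    = 972.66717 + 1015.40299 + 1060.01647 + 10766.44184 = 13814.52847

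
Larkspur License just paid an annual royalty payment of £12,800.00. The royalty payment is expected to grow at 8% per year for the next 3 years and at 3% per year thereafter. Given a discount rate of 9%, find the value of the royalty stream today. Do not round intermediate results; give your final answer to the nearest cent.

£251440.65

D_1 = 13824.00000
D_2 = 14929.92000
D_3 = 16124.31360
Terminal value at year 3: TV = D_3×(1+g_2)/(r−g_2) = 16608.04301/0.06 = 276800.71680
P_0 = D_1/(1+r)^1 + D_2/(1+r)^2 + D_3/(1+r)^3 + TV/(1+r)^3
    = 12682.56881 + 12566.21497 + 12450.92859 + 213740.94078 = 251440.65314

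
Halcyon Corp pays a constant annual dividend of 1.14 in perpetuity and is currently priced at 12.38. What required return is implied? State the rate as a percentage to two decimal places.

9.21%

P = C/r ⇒ r = C/P = 1.14/12.38 = 0.092084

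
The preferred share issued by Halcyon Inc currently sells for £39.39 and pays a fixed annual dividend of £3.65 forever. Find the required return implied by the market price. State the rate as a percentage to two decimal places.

P = C/r ⇒ r = C/P = £3.65/£39.39 = 0.092663

9.27%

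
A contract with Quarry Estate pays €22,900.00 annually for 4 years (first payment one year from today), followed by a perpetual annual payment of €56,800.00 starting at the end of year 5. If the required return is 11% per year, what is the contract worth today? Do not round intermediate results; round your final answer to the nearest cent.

PV of 4-year annuity: €22,900.00 × [1 − (1+0.11)^−4] / 0.11 = 71046.00629
Perpetuity value at year 4: €56,800.00 / 0.11 = 516363.63636
PV of perpetuity: 516363.63636 / (1+0.11)^4 = 340144.72119
Total PV = 71046.00629 + 340144.72119 = 411190.72749

€411190.73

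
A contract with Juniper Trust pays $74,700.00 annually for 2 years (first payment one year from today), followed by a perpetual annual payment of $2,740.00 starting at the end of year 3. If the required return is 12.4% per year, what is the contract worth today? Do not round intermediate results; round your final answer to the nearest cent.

PV of 2-year annuity: $74,700.00 × [1 − (1+0.124)^−2] / 0.124 = 125586.36542
Perpetuity value at year 2: $2,740.00 / 0.124 = 22096.77419
PV of perpetuity: 22096.77419 / (1+0.124)^2 = 17490.25959
Total PV = 125586.36542 + 17490.25959 = 143076.62501

$143076.63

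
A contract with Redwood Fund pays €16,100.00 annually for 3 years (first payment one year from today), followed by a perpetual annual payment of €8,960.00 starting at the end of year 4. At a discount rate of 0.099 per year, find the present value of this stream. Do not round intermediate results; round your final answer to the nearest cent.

€108292.48

PV of 3-year annuity: €16,100.00 × [1 − (1+0.099)^−3] / 0.099 = 40108.90994
Perpetuity value at year 3: €8,960.00 / 0.099 = 90505.05051
PV of perpetuity: 90505.05051 / (1+0.099)^3 = 68183.57019
Total PV = 40108.90994 + 68183.57019 = 108292.48013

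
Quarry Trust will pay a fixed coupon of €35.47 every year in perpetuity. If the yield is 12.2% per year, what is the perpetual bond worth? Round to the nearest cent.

Level perpetuity: PV = C / r = €35.47 / 0.122 = €290.74

€290.74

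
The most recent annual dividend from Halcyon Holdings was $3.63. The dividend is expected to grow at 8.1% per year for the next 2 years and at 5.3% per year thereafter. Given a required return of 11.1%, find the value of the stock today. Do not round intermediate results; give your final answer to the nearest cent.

$69.36

D_1 = 3.92403
D_2 = 4.24188
Terminal value at year 2: TV = D_2×(1+g_2)/(r−g_2) = 4.46670/0.058 = 77.01200
P_0 = D_1/(1+r)^1 + D_2/(1+r)^2 + TV/(1+r)^2
    = 3.53198 + 3.43661 + 62.39220 = 69.36078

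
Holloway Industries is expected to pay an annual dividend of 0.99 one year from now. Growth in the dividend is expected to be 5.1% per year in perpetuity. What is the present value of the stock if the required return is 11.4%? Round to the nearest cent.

Growing perpetuity: P = D₁ / (r − g) = 0.9900 / (0.114 − 0.051) = 15.71

15.71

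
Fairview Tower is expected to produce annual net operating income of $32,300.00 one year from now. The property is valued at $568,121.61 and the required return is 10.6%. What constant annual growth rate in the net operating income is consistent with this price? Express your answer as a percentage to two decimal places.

4.91%

P = D₁/(r−g) ⇒ g = r − D₁/P = 0.106 − $32,300.00/$568,121.61 = 0.049146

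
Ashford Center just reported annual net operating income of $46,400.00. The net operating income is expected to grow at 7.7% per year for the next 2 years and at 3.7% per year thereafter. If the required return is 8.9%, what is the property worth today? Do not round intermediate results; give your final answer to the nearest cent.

$996314.39

D_1 = 49972.80000
D_2 = 53820.70560
Terminal value at year 2: TV = D_2×(1+g_2)/(r−g_2) = 55812.07171/0.052 = 1073309.07129
P_0 = D_1/(1+r)^1 + D_2/(1+r)^2 + TV/(1+r)^2
    = 45888.70523 + 45383.04457 + 905042.63884 = 996314.38864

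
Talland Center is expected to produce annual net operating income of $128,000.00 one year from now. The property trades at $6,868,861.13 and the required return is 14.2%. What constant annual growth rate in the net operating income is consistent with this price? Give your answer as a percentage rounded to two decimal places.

P = D₁/(r−g) ⇒ g = r − D₁/P = 0.142 − $128,000.00/$6,868,861.13 = 0.123365

12.34%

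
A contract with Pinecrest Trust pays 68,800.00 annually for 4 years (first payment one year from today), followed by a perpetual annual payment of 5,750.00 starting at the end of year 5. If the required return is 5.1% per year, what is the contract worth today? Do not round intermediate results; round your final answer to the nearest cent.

PV of 4-year annuity: 68,800.00 × [1 − (1+0.051)^−4] / 0.051 = 243395.75913
Perpetuity value at year 4: 5,750.00 / 0.051 = 112745.09804
PV of perpetuity: 112745.09804 / (1+0.051)^4 = 92403.15596
Total PV = 243395.75913 + 92403.15596 = 335798.91509

335798.92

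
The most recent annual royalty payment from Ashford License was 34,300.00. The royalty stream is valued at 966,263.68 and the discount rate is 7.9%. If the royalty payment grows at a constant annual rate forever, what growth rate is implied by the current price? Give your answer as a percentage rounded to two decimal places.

P = D₀(1+g)/(r−g) ⇒ P(r−g) = D₀(1+g) ⇒ g(P+D₀) = P·r − D₀
g = (P·r − D₀)/(P + D₀) = (966,263.68×0.079 − 34,300.00) / (966,263.68 + 34,300.00) = 0.042011

4.20%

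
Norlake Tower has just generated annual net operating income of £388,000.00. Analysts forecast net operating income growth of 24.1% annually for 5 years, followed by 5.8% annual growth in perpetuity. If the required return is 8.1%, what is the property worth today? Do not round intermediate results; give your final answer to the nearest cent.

D_1 = 481508.00000
D_2 = 597551.42800
D_3 = 741561.32215
D_4 = 920277.60079
D_5 = 1142064.50258
Terminal value at year 5: TV = D_5×(1+g_2)/(r−g_2) = 1208304.24372/0.023 = 52534967.11845
P_0 = D_1/(1+r)^1 + D_2/(1+r)^2 + D_3/(1+r)^3 + D_4/(1+r)^4 + D_5/(1+r)^5 + TV/(1+r)^5
    = 445428.30712 + 511356.64120 + 587043.10058 + 673931.99614 + 773681.41277 + 35589344.98756 = 38580786.44539

£38580786.45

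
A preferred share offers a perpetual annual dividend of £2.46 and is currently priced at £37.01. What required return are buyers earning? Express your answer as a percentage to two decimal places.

6.65%

P = C/r ⇒ r = C/P = £2.46/£37.01 = 0.066469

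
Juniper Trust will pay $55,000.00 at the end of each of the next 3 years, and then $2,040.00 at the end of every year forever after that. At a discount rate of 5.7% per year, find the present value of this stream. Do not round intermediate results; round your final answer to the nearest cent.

PV of 3-year annuity: $55,000.00 × [1 − (1+0.057)^−3] / 0.057 = 147835.49473
Perpetuity value at year 3: $2,040.00 / 0.057 = 35789.47368
PV of perpetuity: 35789.47368 / (1+0.057)^3 = 30306.12079
Total PV = 147835.49473 + 30306.12079 = 178141.61552

$178141.62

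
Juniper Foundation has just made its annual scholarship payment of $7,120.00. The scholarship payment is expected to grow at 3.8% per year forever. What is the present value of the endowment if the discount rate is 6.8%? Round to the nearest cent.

D₁ = D₀ × (1 + g) = $7,120.00 × 1.038 = $7,390.5600
Growing perpetuity: P = D₁ / (r − g) = $7,390.5600 / (0.068 − 0.038) = $246,352.00

$246352.00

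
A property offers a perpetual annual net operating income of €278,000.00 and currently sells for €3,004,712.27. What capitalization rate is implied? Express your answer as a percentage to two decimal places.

P = C/r ⇒ r = C/P = €278,000.00/€3,004,712.27 = 0.092521

9.25%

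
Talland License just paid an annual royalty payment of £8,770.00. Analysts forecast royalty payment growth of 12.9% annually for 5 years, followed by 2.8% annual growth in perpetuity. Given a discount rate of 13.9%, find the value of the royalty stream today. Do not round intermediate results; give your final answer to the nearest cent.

£120426.33

D_1 = 9901.33000
D_2 = 11178.60157
D_3 = 12620.64117
D_4 = 14248.70388
D_5 = 16086.78668
Terminal value at year 5: TV = D_5×(1+g_2)/(r−g_2) = 16537.21671/0.111 = 148983.93434
P_0 = D_1/(1+r)^1 + D_2/(1+r)^2 + D_3/(1+r)^3 + D_4/(1+r)^4 + D_5/(1+r)^5 + TV/(1+r)^5
    = 8693.00263 + 8616.68128 + 8541.02999 + 8466.04290 + 8391.71416 + 77717.85730 = 120426.32826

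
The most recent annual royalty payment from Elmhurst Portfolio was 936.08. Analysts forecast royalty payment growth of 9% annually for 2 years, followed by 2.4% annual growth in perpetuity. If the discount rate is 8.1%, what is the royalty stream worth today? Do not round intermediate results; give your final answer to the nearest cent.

18993.38

D_1 = 1020.32720
D_2 = 1112.15665
Terminal value at year 2: TV = D_2×(1+g_2)/(r−g_2) = 1138.84841/0.057 = 19979.79662
P_0 = D_1/(1+r)^1 + D_2/(1+r)^2 + TV/(1+r)^2
    = 943.87345 + 951.73179 + 17097.77806 = 18993.38329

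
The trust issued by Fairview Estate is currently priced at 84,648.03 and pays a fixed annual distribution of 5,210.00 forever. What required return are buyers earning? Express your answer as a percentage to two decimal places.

P = C/r ⇒ r = C/P = 5,210.00/84,648.03 = 0.061549

6.15%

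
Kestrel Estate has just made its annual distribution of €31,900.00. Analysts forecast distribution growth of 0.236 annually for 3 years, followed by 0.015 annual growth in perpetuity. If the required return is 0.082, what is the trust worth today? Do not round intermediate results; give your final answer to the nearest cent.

D_1 = 39428.40000
D_2 = 48733.50240
D_3 = 60234.60897
Terminal value at year 3: TV = D_3×(1+g_2)/(r−g_2) = 61138.12810/0.067 = 912509.37464
P_0 = D_1/(1+r)^1 + D_2/(1+r)^2 + D_3/(1+r)^3 + TV/(1+r)^3
    = 36440.29575 + 41626.80734 + 47551.51005 + 720369.89108 = 845988.50423

€845988.50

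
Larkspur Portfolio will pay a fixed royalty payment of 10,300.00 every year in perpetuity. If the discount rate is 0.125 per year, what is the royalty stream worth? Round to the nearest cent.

82400.00

Level perpetuity: PV = C / r = 10,300.00 / 0.125 = 82,400.00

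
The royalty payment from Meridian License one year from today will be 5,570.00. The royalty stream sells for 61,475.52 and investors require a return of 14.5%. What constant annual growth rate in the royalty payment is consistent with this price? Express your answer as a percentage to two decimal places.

5.44%

P = D₁/(r−g) ⇒ g = r − D₁/P = 0.145 − 5,570.00/61,475.52 = 0.054395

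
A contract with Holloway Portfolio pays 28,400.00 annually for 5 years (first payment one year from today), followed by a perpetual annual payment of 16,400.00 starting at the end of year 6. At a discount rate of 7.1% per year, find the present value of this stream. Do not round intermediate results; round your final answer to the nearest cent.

280056.82

PV of 5-year annuity: 28,400.00 × [1 − (1+0.071)^−5] / 0.071 = 116134.48429
Perpetuity value at year 5: 16,400.00 / 0.071 = 230985.91549
PV of perpetuity: 230985.91549 / (1+0.071)^5 = 163922.34006
Total PV = 116134.48429 + 163922.34006 = 280056.82435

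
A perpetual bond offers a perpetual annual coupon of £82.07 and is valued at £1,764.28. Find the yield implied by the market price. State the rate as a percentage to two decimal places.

P = C/r ⇒ r = C/P = £82.07/£1,764.28 = 0.046518

4.65%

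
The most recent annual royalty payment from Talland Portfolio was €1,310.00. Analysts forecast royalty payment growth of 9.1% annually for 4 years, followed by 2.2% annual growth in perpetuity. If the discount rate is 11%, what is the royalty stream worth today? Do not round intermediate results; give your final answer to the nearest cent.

D_1 = 1429.21000
D_2 = 1559.26811
D_3 = 1701.16151
D_4 = 1855.96721
Terminal value at year 4: TV = D_4×(1+g_2)/(r−g_2) = 1896.79848/0.088 = 21554.52822
P_0 = D_1/(1+r)^1 + D_2/(1+r)^2 + D_3/(1+r)^3 + D_4/(1+r)^4 + TV/(1+r)^4
    = 1287.57658 + 1265.53698 + 1243.87463 + 1222.58309 + 14198.63537 = 19218.20665

€19218.21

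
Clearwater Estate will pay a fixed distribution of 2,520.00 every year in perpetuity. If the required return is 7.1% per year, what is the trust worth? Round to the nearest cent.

35492.96

Level perpetuity: PV = C / r = 2,520.00 / 0.071 = 35,492.96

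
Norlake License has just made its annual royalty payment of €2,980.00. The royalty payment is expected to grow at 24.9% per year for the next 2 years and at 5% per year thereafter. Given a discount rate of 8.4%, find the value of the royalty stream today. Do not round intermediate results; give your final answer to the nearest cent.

D_1 = 3722.02000
D_2 = 4648.80298
Terminal value at year 2: TV = D_2×(1+g_2)/(r−g_2) = 4881.24313/0.034 = 143565.97438
P_0 = D_1/(1+r)^1 + D_2/(1+r)^2 + TV/(1+r)^2
    = 3433.59779 + 3956.23952 + 122177.98503 = 129567.82234

€129567.82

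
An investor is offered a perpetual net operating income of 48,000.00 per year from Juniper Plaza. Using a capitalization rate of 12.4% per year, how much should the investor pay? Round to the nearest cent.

Level perpetuity: PV = C / r = 48,000.00 / 0.124 = 387,096.77

387096.77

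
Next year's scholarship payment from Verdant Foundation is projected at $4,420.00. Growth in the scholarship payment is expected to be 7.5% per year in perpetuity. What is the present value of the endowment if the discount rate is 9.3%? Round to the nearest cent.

Growing perpetuity: P = D₁ / (r − g) = $4,420.0000 / (0.093 − 0.075) = $245,555.56

$245555.56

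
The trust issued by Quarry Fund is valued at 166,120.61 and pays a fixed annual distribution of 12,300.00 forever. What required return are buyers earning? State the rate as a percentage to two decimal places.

7.40%

P = C/r ⇒ r = C/P = 12,300.00/166,120.61 = 0.074043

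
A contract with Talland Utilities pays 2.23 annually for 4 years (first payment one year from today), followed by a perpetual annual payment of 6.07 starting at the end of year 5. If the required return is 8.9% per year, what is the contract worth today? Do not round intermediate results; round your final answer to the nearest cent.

PV of 4-year annuity: 2.23 × [1 − (1+0.089)^−4] / 0.089 = 7.24046
Perpetuity value at year 4: 6.07 / 0.089 = 68.20225
PV of perpetuity: 68.20225 / (1+0.089)^4 = 48.49391
Total PV = 7.24046 + 48.49391 = 55.73437

55.73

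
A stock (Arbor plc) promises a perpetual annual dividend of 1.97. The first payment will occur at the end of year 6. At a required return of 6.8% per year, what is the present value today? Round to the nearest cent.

Value at end of year 5: C / r = 1.97 / 0.068 = 28.9706
Discount to today: PV = 28.9706 / (1 + 0.068)^5 = 28.9706 / 1.389493 = 20.85

20.85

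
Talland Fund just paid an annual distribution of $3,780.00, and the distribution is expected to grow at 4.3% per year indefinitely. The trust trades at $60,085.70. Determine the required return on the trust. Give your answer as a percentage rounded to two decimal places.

D₁ = $3,780.00 × 1.043 = $3,942.5400
P = D₁/(r − g) ⇒ r = D₁/P + g = $3,942.5400/$60,085.70 + 0.043 = 0.065615 + 0.043 = 0.108615

10.86%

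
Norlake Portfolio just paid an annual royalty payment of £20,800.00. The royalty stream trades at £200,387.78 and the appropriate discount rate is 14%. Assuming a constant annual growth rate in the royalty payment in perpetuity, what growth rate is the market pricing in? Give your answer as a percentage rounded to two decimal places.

3.28%

P = D₀(1+g)/(r−g) ⇒ P(r−g) = D₀(1+g) ⇒ g(P+D₀) = P·r − D₀
g = (P·r − D₀)/(P + D₀) = (£200,387.78×0.14 − £20,800.00) / (£200,387.78 + £20,800.00) = 0.032797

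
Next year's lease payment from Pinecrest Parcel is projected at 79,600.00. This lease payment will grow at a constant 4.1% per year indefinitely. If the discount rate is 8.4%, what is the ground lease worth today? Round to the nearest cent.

Growing perpetuity: P = D₁ / (r − g) = 79,600.0000 / (0.084 − 0.041) = 1,851,162.79

1851162.79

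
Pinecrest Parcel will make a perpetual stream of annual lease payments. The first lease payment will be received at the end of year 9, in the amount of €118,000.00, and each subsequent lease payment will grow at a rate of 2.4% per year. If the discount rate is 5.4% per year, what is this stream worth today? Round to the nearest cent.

€2582473.45

Value at end of year 8: C₁ / (r − g) = €118,000.00 / (0.054 − 0.024) = €3,933,333.3333
Discount to today: PV = €3,933,333.3333 / (1 + 0.054)^8 = €3,933,333.3333 / 1.523088 = €2,582,473.45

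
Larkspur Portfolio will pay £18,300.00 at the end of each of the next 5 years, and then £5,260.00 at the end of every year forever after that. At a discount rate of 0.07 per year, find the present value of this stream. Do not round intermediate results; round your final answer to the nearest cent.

£128609.43

PV of 5-year annuity: £18,300.00 × [1 − (1+0.07)^−5] / 0.07 = 75033.61308
Perpetuity value at year 5: £5,260.00 / 0.07 = 75142.85714
PV of perpetuity: 75142.85714 / (1+0.07)^5 = 53575.81863
Total PV = 75033.61308 + 53575.81863 = 128609.43171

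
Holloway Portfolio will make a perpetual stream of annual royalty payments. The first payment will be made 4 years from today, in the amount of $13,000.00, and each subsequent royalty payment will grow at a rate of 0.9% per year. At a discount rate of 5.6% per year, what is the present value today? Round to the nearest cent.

Value at end of year 3: C₁ / (r − g) = $13,000.00 / (0.056 − 0.009) = $276,595.7447
Discount to today: PV = $276,595.7447 / (1 + 0.056)^3 = $276,595.7447 / 1.177584 = $234,884.17

$234884.17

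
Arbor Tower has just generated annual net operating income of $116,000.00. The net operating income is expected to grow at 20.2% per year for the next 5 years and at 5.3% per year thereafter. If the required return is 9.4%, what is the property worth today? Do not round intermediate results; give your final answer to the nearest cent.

D_1 = 139432.00000
D_2 = 167597.26400
D_3 = 201451.91133
D_4 = 242145.19742
D_5 = 291058.52729
Terminal value at year 5: TV = D_5×(1+g_2)/(r−g_2) = 306484.62924/0.041 = 7475234.85954
P_0 = D_1/(1+r)^1 + D_2/(1+r)^2 + D_3/(1+r)^3 + D_4/(1+r)^4 + D_5/(1+r)^5 + TV/(1+r)^5
    = 127451.55393 + 140033.60861 + 153857.76742 + 169046.65122 + 185734.98608 + 4770218.05704 = 5546342.62430

$5546342.62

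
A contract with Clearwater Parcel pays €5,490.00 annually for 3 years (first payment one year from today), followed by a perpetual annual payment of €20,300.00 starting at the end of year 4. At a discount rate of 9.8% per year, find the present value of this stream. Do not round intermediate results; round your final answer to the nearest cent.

€170182.51

PV of 3-year annuity: €5,490.00 × [1 − (1+0.098)^−3] / 0.098 = 13701.03284
Perpetuity value at year 3: €20,300.00 / 0.098 = 207142.85714
PV of perpetuity: 207142.85714 / (1+0.098)^3 = 156481.47887
Total PV = 13701.03284 + 156481.47887 = 170182.51171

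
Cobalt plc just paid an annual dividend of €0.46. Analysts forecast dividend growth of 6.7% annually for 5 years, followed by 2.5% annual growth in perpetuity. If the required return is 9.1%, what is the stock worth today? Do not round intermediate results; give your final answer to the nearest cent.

€8.54

D_1 = 0.49082
D_2 = 0.52370
D_3 = 0.55879
D_4 = 0.59623
D_5 = 0.63618
Terminal value at year 5: TV = D_5×(1+g_2)/(r−g_2) = 0.65208/0.066 = 9.88007
P_0 = D_1/(1+r)^1 + D_2/(1+r)^2 + D_3/(1+r)^3 + D_4/(1+r)^4 + D_5/(1+r)^5 + TV/(1+r)^5
    = 0.44988 + 0.43998 + 0.43031 + 0.42084 + 0.41158 + 6.39199 = 8.54458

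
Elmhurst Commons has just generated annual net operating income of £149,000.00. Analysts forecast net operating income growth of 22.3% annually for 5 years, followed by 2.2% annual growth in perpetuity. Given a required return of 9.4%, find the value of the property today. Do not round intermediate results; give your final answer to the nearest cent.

£4746570.72

D_1 = 182227.00000
D_2 = 222863.62100
D_3 = 272562.20848
D_4 = 333343.58097
D_5 = 407679.19953
Terminal value at year 5: TV = D_5×(1+g_2)/(r−g_2) = 416648.14192/0.072 = 5786779.74891
P_0 = D_1/(1+r)^1 + D_2/(1+r)^2 + D_3/(1+r)^3 + D_4/(1+r)^4 + D_5/(1+r)^5 + TV/(1+r)^5
    = 166569.46984 + 186210.65961 + 208167.85804 + 232714.15940 + 260154.86010 + 3692753.70863 = 4746570.71561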